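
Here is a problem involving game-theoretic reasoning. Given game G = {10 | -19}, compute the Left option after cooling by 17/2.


Original game: {10 | -19} (a switch {a | b} with a > b).
Cooling by t (for t below the temperature (a - b)/2 = 29/2) taxes each move by t: {a | b} cooled by t is {a - t | b + t}.
Cooling amount: t = 17/2
Cooled Left option: 10 - 17/2 = 3/2
Cooled Right option: -19 + 17/2 = -21/2
Cooled game: {3/2 | -21/2}
Left option = 3/2

3/2


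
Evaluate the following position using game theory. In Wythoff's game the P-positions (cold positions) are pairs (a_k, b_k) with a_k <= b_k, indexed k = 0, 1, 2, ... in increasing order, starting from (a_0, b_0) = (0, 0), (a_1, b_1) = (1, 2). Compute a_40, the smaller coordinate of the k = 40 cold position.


By Wythoff's theorem, a_k = floor(k * phi) and b_k = floor(k * phi^2) = a_k + k, where phi = (1 + sqrt(5))/2 is the golden ratio.
phi = (1 + sqrt(5))/2 = 1.618034
k = 40
k * phi = 40 * 1.618034 = 64.721360
a_40 = floor(k * phi) = 64

64


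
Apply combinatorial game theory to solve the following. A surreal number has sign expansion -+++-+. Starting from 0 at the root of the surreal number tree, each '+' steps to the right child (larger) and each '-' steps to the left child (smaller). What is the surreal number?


Sign expansion: -+++-+
Rule: track bounds (lo, hi), initially (-inf, +inf). On '+', the current value becomes lo and we move to the simplest number in (value, hi): value + 1 if hi = +inf, otherwise the midpoint (value + hi)/2. On '-', the current value becomes hi and we move to value - 1 if lo = -inf, otherwise the midpoint (lo + value)/2.
Start at 0.
Step 1: sign = -, move left. Bounds: (-inf, 0). Value = -1
Step 2: sign = +, move right. Bounds: (-1, 0). Value = -1/2
Step 3: sign = +, move right. Bounds: (-1/2, 0). Value = -1/4
Step 4: sign = +, move right. Bounds: (-1/4, 0). Value = -1/8
Step 5: sign = -, move left. Bounds: (-1/4, -1/8). Value = -3/16
Step 6: sign = +, move right. Bounds: (-3/16, -1/8). Value = -5/32
The surreal number with sign expansion -+++-+ is -5/32.

-5/32


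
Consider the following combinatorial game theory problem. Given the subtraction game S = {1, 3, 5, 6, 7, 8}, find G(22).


The subtraction set is S = {1, 3, 5, 6, 7, 8}.
G(k) = mex{ G(k - s) : s in S, s <= k }. We compute iteratively: G(0) = 0.
G(1) = mex({0}) = 1
G(2) = mex({1}) = 0
G(3) = mex({0}) = 1
G(4) = mex({1}) = 0
G(5) = mex({0}) = 1
G(6) = mex({0, 1}) = 2
G(7) = mex({0, 1, 2}) = 3
G(8) = mex({0, 1, 3}) = 2
G(9) = mex({0, 1, 2}) = 3
G(10) = mex({0, 1, 3}) = 2
G(11) = mex({0, 1, 2}) = 3
G(12) = mex({0, 1, 2, 3}) = 4
G(13) = mex({1, 2, 3, 4}) = 0
G(14) = mex({0, 2, 3}) = 1
G(15) = mex({1, 2, 3, 4}) = 0
G(16) = mex({0, 2, 3}) = 1
G(17) = mex({1, 2, 3, 4}) = 0
G(18) = mex({0, 2, 3, 4}) = 1
G(19) = mex({0, 1, 3, 4}) = 2
G(20) = mex({0, 1, 2, 4}) = 3
Observe that G(13)..G(20) = 0, 1, 0, 1, 0, 1, 2, 3 repeats G(0)..G(7) = 0, 1, 0, 1, 0, 1, 2, 3.
For k >= max(S) = 8, G(k) is determined by the previous 8 values G(k-8)..G(k-1); a window of 8 consecutive values has recurred shifted by 13, so by induction G(k + 13) = G(k) for all k >= 0: the sequence is periodic from the start with period 13.
One period: G(0..12) = 0, 1, 0, 1, 0, 1, 2, 3, 2, 3, 2, 3, 4.
22 mod 13 = 9, so G(22) = G(9) = 3.

3


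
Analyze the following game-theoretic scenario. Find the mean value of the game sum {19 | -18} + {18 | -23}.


G1 = {19 | -18}, G2 = {18 | -23}
Each is a switch {a | b} with numbers a > b; its mean value is (a + b)/2, and mean value is additive over game sums: m(G1 + G2) = m(G1) + m(G2).
Mean of G1 = (19 + (-18))/2 = 1/2 = 1/2
Mean of G2 = (18 + (-23))/2 = -5/2 = -5/2
Mean of G1 + G2 = 1/2 + -5/2 = -2

-2


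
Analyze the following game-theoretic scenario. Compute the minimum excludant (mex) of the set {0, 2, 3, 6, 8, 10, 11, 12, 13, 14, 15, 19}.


Set = {0, 2, 3, 6, 8, 10, 11, 12, 13, 14, 15, 19}
0 is in the set.
1 is NOT in the set. This is the mex.
mex = 1

1


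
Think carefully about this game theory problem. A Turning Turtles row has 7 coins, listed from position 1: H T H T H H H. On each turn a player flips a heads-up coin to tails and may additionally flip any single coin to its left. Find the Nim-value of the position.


Coins: H T H T H H H
Key fact: a single head at position k behaves exactly like a Nim heap of size k (turning it to T and optionally flipping a coin at j < k corresponds to moving the heap from k to j, or to 0), and heads combine as a disjunctive sum (two heads at the same place would cancel, matching j XOR j = 0). So the Nim-value is the XOR of the 1-indexed positions of the heads.
Face-up positions (1-indexed): [1, 3, 5, 6, 7]
XOR 0 with 1: 0 XOR 1 = 1
XOR 1 with 3: 1 XOR 3 = 2
XOR 2 with 5: 2 XOR 5 = 7
XOR 7 with 6: 7 XOR 6 = 1
XOR 1 with 7: 1 XOR 7 = 6
Nim-value = 6

6


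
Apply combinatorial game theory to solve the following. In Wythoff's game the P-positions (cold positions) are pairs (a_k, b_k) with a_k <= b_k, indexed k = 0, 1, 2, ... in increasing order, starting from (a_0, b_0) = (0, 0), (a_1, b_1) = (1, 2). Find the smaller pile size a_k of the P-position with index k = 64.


By Wythoff's theorem, a_k = floor(k * phi) and b_k = floor(k * phi^2) = a_k + k, where phi = (1 + sqrt(5))/2 is the golden ratio.
phi = (1 + sqrt(5))/2 = 1.618034
k = 64
k * phi = 64 * 1.618034 = 103.554175
a_64 = floor(k * phi) = 103

103


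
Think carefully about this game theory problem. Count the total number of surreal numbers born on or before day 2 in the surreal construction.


Day 0: {|} = 0 is born. Count = 1.
Day n: the number of surreal numbers born by day n is 2^(n+1) - 1.
By day 0: 2^1 - 1 = 1
By day 1: 2^2 - 1 = 3
By day 2: 2^3 - 1 = 7
By day 2: 7 surreal numbers.

7


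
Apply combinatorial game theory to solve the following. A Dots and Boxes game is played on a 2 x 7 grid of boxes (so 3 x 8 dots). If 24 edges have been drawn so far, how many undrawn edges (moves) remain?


Grid: 2 x 7 boxes, i.e. 3 rows and 8 columns of dots.
Horizontal edges: (rows + 1) * cols = 3 * 7 = 21
Vertical edges: rows * (cols + 1) = 2 * 8 = 16
Total edges: 21 + 16 = 37
Edges drawn: 24
Remaining: 37 - 24 = 13

13


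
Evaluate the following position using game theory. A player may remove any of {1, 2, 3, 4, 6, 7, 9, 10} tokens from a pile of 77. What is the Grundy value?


The subtraction set is S = {1, 2, 3, 4, 6, 7, 9, 10}.
G(k) = mex{ G(k - s) : s in S, s <= k }. We compute iteratively: G(0) = 0.
G(1) = mex({0}) = 1
G(2) = mex({0, 1}) = 2
G(3) = mex({0, 1, 2}) = 3
G(4) = mex({0, 1, 2, 3}) = 4
G(5) = mex({1, 2, 3, 4}) = 0
G(6) = mex({0, 2, 3, 4}) = 1
G(7) = mex({0, 1, 3, 4}) = 2
G(8) = mex({0, 1, 2, 4}) = 3
G(9) = mex({0, 1, 2, 3}) = 4
G(10) = mex({0, 1, 2, 3, 4}) = 5
G(11) = mex({0, 1, 2, 3, 4, 5}) = 6
G(12) = mex({0, 1, 2, 3, 4, 5, 6}) = 7
G(13) = mex({1, 2, 3, 4, 5, 6, 7}) = 0
G(14) = mex({0, 2, 3, 4, 5, 6, 7}) = 1
G(15) = mex({0, 1, 3, 4, 6, 7}) = 2
G(16) = mex({0, 1, 2, 4, 5, 7}) = 3
G(17) = mex({0, 1, 2, 3, 5, 6}) = 4
G(18) = mex({1, 2, 3, 4, 6, 7}) = 0
G(19) = mex({0, 2, 3, 4, 5, 7}) = 1
G(20) = mex({0, 1, 3, 4, 5, 6}) = 2
G(21) = mex({0, 1, 2, 4, 6, 7}) = 3
G(22) = mex({0, 1, 2, 3, 7}) = 4
Observe that G(13)..G(22) = 0, 1, 2, 3, 4, 0, 1, 2, 3, 4 repeats G(0)..G(9) = 0, 1, 2, 3, 4, 0, 1, 2, 3, 4.
For k >= max(S) = 10, G(k) is determined by the previous 10 values G(k-10)..G(k-1); a window of 10 consecutive values has recurred shifted by 13, so by induction G(k + 13) = G(k) for all k >= 0: the sequence is periodic from the start with period 13.
One period: G(0..12) = 0, 1, 2, 3, 4, 0, 1, 2, 3, 4, 5, 6, 7.
77 mod 13 = 12, so G(77) = G(12) = 7.

7


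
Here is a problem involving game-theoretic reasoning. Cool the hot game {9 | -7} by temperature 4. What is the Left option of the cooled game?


Original game: {9 | -7} (a switch {a | b} with a > b).
Cooling by t (for t below the temperature (a - b)/2 = 8) taxes each move by t: {a | b} cooled by t is {a - t | b + t}.
Cooling amount: t = 4
Cooled Left option: 9 - 4 = 5
Cooled Right option: -7 + 4 = -3
Cooled game: {5 | -3}
Left option = 5

5


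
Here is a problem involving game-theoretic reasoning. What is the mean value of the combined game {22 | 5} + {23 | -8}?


G1 = {22 | 5}, G2 = {23 | -8}
Each is a switch {a | b} with numbers a > b; its mean value is (a + b)/2, and mean value is additive over game sums: m(G1 + G2) = m(G1) + m(G2).
Mean of G1 = (22 + (5))/2 = 27/2 = 27/2
Mean of G2 = (23 + (-8))/2 = 15/2 = 15/2
Mean of G1 + G2 = 27/2 + 15/2 = 21

21


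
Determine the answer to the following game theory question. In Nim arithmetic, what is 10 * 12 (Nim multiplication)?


Nim multiplication is bilinear over XOR: (u XOR v) * w = (u*w) XOR (v*w).
So we split each operand into its bit components and XOR the pairwise Nim products.
10 = 2 + 8 (as XOR of powers of 2).
12 = 4 + 8 (as XOR of powers of 2).
Using the standard Nim-product table on single bits:
  2*2 = 3,   2*4 = 8,   2*8 = 12,
  4*4 = 6,   4*8 = 11,  8*8 = 13,
and  1*x = x (identity), k*l = l*k (commutative).
Pairwise Nim products:
  2 * 4 = 8
  2 * 8 = 12
  8 * 4 = 11
  8 * 8 = 13
XOR them: 8 XOR 12 XOR 11 XOR 13 = 2.
Result: 10 * 12 = 2 (in Nim).

2


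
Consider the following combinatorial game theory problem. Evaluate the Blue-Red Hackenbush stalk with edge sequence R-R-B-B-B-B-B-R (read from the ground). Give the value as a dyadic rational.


Edges (from ground): R-R-B-B-B-B-B-R
By Berlekamp's sign-expansion rule, a Blue-Red Hackenbush stalk has the value of the surreal number whose sign sequence is the edge sequence with B -> + and R -> -.
Sign sequence: --+++++-
Trace the sign expansion in the surreal number tree, starting from 0:
Edge 1: R (sign -) -> bounds (-inf, 0), value = -1
Edge 2: R (sign -) -> bounds (-inf, -1), value = -2
Edge 3: B (sign +) -> bounds (-2, -1), value = -3/2
Edge 4: B (sign +) -> bounds (-3/2, -1), value = -5/4
Edge 5: B (sign +) -> bounds (-5/4, -1), value = -9/8
Edge 6: B (sign +) -> bounds (-9/8, -1), value = -17/16
Edge 7: B (sign +) -> bounds (-17/16, -1), value = -33/32
Edge 8: R (sign -) -> bounds (-17/16, -33/32), value = -67/64
Game value = -67/64

-67/64


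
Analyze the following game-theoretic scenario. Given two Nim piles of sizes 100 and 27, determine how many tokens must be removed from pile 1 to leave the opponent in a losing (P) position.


Piles: 100 and 27
Current XOR: 100 XOR 27 = 127 (non-zero, so this is an N-position).
To make the XOR zero, we need to find a move that balances the piles.
For pile 1 (size 100): target = 100 XOR 127 = 27
We reduce pile 1 from 100 to 27.
Tokens removed: 100 - 27 = 73
Verification: 27 XOR 27 = 0

73


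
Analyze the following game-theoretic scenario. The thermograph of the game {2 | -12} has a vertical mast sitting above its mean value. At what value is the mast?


Game = {2 | -12}, a switch {a | b} with numbers a > b.
Its thermograph has left wall a - t and right wall b + t, which meet at t = (a - b)/2, where both equal (a + b)/2. So the mast (mean value) is at (a + b)/2.
Mean = (2 + (-12))/2 = -10/2 = -5

-5


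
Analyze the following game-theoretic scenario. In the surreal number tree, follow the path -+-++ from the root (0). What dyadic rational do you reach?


Sign expansion: -+-++
Rule: track bounds (lo, hi), initially (-inf, +inf). On '+', the current value becomes lo and we move to the simplest number in (value, hi): value + 1 if hi = +inf, otherwise the midpoint (value + hi)/2. On '-', the current value becomes hi and we move to value - 1 if lo = -inf, otherwise the midpoint (lo + value)/2.
Start at 0.
Step 1: sign = -, move left. Bounds: (-inf, 0). Value = -1
Step 2: sign = +, move right. Bounds: (-1, 0). Value = -1/2
Step 3: sign = -, move left. Bounds: (-1, -1/2). Value = -3/4
Step 4: sign = +, move right. Bounds: (-3/4, -1/2). Value = -5/8
Step 5: sign = +, move right. Bounds: (-5/8, -1/2). Value = -9/16
The surreal number with sign expansion -+-++ is -9/16.

-9/16


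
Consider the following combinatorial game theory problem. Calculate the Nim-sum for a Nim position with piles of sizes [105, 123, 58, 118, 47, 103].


We need the XOR (exclusive or) of all pile sizes.
After XOR-ing pile 1 (size 105): 0 XOR 105 = 105
After XOR-ing pile 2 (size 123): 105 XOR 123 = 18
After XOR-ing pile 3 (size 58): 18 XOR 58 = 40
After XOR-ing pile 4 (size 118): 40 XOR 118 = 94
After XOR-ing pile 5 (size 47): 94 XOR 47 = 113
After XOR-ing pile 6 (size 103): 113 XOR 103 = 22
The Nim-value of this position is 22.

22


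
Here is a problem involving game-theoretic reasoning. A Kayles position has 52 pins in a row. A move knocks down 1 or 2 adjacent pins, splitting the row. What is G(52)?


Kayles: a move removes 1 or 2 adjacent pins from a contiguous row.
Removing pins from a row of k leaves two independent rows (a, b) with a + b = k - 1 (one pin) or a + b = k - 2 (two pins); an end removal gives a = 0.
By Sprague-Grundy, G(k) = mex{ G(a) XOR G(b) } over all these splits. G(0) = 0.
G(1): splits (0,0):0^0=0 -> mex({0}) = 1
G(2): splits (0,1):0^1=1 (0,0):0^0=0 -> mex({0, 1}) = 2
G(3): splits (0,2):0^2=2 (1,1):1^1=0 (0,1):0^1=1 -> mex({0, 1, 2}) = 3
G(4): splits (0,3):0^3=3 (1,2):1^2=3 (0,2):0^2=2 (1,1):1^1=0 -> mex({0, 2, 3}) = 1
G(5): splits (0,4):0^1=1 (1,3):1^3=2 (2,2):2^2=0 (0,3):0^3=3 (1,2):1^2=3 -> mex({0, 1, 2, 3}) = 4
G(6) = mex({0, 1, 2, 4}) = 3
G(7) = mex({0, 1, 3, 4, 5}) = 2
G(8) = mex({0, 2, 3, 5, 6}) = 1
G(9) = mex({0, 1, 2, 3, 6, 7}) = 4
G(10) = mex({0, 1, 3, 4, 5, 7}) = 2
G(11) = mex({0, 1, 2, 3, 4, 5}) = 6
G(12) = mex({0, 1, 2, 3, 5, 6, 7}) = 4
G(13) = mex({0, 2, 3, 4, 6, 7}) = 1
G(14) = mex({0, 1, 4, 5, 6, 7}) = 2
G(15) = mex({0, 1, 2, 3, 4, 5, 6}) = 7
G(16) = mex({0, 2, 3, 5, 6, 7}) = 1
G(17) = mex({0, 1, 2, 3, 5, 6, 7}) = 4
G(18) = mex({0, 1, 2, 4, 5, 6}) = 3
G(19) = mex({0, 1, 3, 4, 5, 7}) = 2
G(20) = mex({0, 2, 3, 4, 5, 6, 7}) = 1
G(21) = mex({0, 1, 2, 3, 5, 6, 7}) = 4
G(22) = mex({0, 1, 2, 3, 4, 5, 7}) = 6
G(23) = mex({0, 1, 2, 3, 4, 5, 6}) = 7
G(24) = mex({0, 1, 2, 3, 5, 6, 7}) = 4
G(25) = mex({0, 2, 3, 4, 6, 7}) = 1
G(26) = mex({0, 1, 3, 4, 5, 6, 7}) = 2
G(27) = mex({0, 1, 2, 3, 4, 5, 6, 7}) = 8
G(28) = mex({0, 1, 2, 3, 4, 6, 7, 8}) = 5
G(29) = mex({0, 1, 2, 3, 5, 6, 7, 8, 9}) = 4
G(30) = mex({0, 1, 2, 3, 4, 5, 6, 9, 10}) = 7
G(31) = mex({0, 1, 3, 4, 5, 7, 10, 11}) = 2
G(32) = mex({0, 2, 3, 4, 5, 6, 7, 9, 11}) = 1
G(33) = mex({0, 1, 2, 3, 4, 5, 6, 7, 9, 12}) = 8
G(34) = mex({0, 1, 2, 3, 4, 5, 7, 8, 11, 12}) = 6
G(35) = mex({0, 1, 2, 3, 4, 5, 6, 8, 9, 10, 11}) = 7
G(36) = mex({0, 1, 2, 3, 5, 6, 7, 9, 10}) = 4
G(37) = mex({0, 2, 3, 4, 6, 7, 9, 10, 11, 12}) = 1
G(38) = mex({0, 1, 3, 4, 5, 6, 7, 9, 10, 11, 12}) = 2
G(39) = mex({0, 1, 2, 4, 5, 6, 7, 9, 10, 12, 14}) = 3
G(40) = mex({0, 2, 3, 4, 6, 7, 11, 12, 14}) = 1
G(41) = mex({0, 1, 2, 3, 5, 6, 7, 9, 10, 11, 12}) = 4
G(42) = mex({0, 1, 2, 3, 4, 5, 6, 9, 10}) = 7
G(43) = mex({0, 1, 3, 4, 5, 7, 9, 10, 12, 15}) = 2
G(44) = mex({0, 2, 3, 4, 5, 6, 7, 9, 10, 12, 15}) = 1
G(45) = mex({0, 1, 2, 3, 4, 5, 6, 7, 9, 10, 12, 14}) = 8
G(46) = mex({0, 1, 3, 4, 5, 7, 8, 11, 12, 14}) = 2
G(47) = mex({0, 1, 2, 3, 4, 5, 6, 8, 9, 10, 11, 12}) = 7
G(48) = mex({0, 1, 2, 3, 5, 6, 7, 9, 10}) = 4
G(49) = mex({0, 2, 3, 4, 6, 7, 9, 10, 11, 12, 15}) = 1
G(50) = mex({0, 1, 4, 5, 6, 7, 9, 11, 12, 14, 15}) = 2
G(51) = mex({0, 1, 2, 3, 4, 5, 6, 7, 9, 12, 14, 15}) = 8
G(52) = mex({0, 2, 3, 4, 5, 6, 7, 8, 11, 12, 15}) = 1
Therefore G(52) = 1.

1


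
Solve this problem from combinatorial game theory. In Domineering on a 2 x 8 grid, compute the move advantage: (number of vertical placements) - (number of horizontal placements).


Board is 2 x 8 (rows x cols).
Left (vertical) placements: (rows-1) * cols = 1 * 8 = 8
Right (horizontal) placements: rows * (cols-1) = 2 * 7 = 14
Advantage = Left - Right = 8 - 14 = -6

-6


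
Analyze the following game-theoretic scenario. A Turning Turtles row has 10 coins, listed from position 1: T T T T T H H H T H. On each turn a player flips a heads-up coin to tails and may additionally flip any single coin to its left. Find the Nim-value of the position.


Coins: T T T T T H H H T H
Key fact: a single head at position k behaves exactly like a Nim heap of size k (turning it to T and optionally flipping a coin at j < k corresponds to moving the heap from k to j, or to 0), and heads combine as a disjunctive sum (two heads at the same place would cancel, matching j XOR j = 0). So the Nim-value is the XOR of the 1-indexed positions of the heads.
Face-up positions (1-indexed): [6, 7, 8, 10]
XOR 0 with 6: 0 XOR 6 = 6
XOR 6 with 7: 6 XOR 7 = 1
XOR 1 with 8: 1 XOR 8 = 9
XOR 9 with 10: 9 XOR 10 = 3
Nim-value = 3

3


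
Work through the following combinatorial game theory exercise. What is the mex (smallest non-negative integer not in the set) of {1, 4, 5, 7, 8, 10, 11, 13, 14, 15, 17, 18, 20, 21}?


Set = {1, 4, 5, 7, 8, 10, 11, 13, 14, 15, 17, 18, 20, 21}
0 is NOT in the set. This is the mex.
mex = 0

0


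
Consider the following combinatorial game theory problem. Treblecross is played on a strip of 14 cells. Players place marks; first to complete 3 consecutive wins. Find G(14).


Treblecross: place X on empty cells; 3-in-a-row wins.
Playing within two cells of an existing X lets the opponent win at once, so sensible play treats the cells i-2..i+2 around each X as dead. The player left with no safe cell loses, so this is a normal-play take-away game on strips of safe cells.
Placing X at cell i (0-indexed) of a strip of k safe cells leaves independent strips of sizes max(0, i-2) and max(0, k-i-3). Hence G(k) = mex{ G(max(0,i-2)) XOR G(max(0,k-i-3)) : 0 <= i < k }, with G(0) = 0.
G(1): splits (0,0):0^0=0 -> mex({0}) = 1
G(2): splits (0,0):0^0=0 -> mex({0}) = 1
G(3): splits (0,0):0^0=0 -> mex({0}) = 1
G(4): splits (0,1):0^1=1 (0,0):0^0=0 -> mex({0, 1}) = 2
G(5): splits (0,2):0^1=1 (0,1):0^1=1 (0,0):0^0=0 -> mex({0, 1}) = 2
G(6) = mex({1}) = 0
G(7) = mex({0, 1, 2}) = 3
G(8) = mex({0, 1, 2}) = 3
G(9) = mex({0, 2}) = 1
G(10) = mex({0, 2, 3}) = 1
G(11) = mex({0, 3}) = 1
G(12) = mex({1, 3}) = 0
G(13) = mex({0, 1, 2, 3}) = 4
G(14) = mex({0, 1, 2}) = 3
Therefore G(14) = 3.

3


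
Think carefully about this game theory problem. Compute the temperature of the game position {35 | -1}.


The game is {35 | -1}, a switch {a | b} with numbers a > b.
Cooling {a | b} by t gives {a - t | b + t}, which stops being hot when a - t = b + t, i.e. at t = (a - b)/2. So the temperature of a switch is (a - b)/2.
Temperature = (Left option - Right option) / 2
= (35 - (-1)) / 2
= 36 / 2
= 18

18


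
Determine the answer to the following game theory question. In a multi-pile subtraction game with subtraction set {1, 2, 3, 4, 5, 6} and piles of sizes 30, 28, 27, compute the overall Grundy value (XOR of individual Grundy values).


Subtraction set: {1, 2, 3, 4, 5, 6}
For this subtraction set, G(n) = n mod 7 (period = max + 1 = 7).
Pile 1 (size 30): G(30) = 30 mod 7 = 2
Pile 2 (size 28): G(28) = 28 mod 7 = 0
Pile 3 (size 27): G(27) = 27 mod 7 = 6
Total Grundy value = XOR of all: 2 XOR 0 XOR 6 = 4

4


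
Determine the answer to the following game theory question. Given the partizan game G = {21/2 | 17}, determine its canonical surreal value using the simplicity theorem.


Left options: {21/2}, max = 21/2
Right options: {17}, min = 17
All options are numbers and max(Left) < min(Right), so by the simplicity theorem the value is the simplest (earliest-born) number strictly between 21/2 and 17.
Integers 11 through 16 all lie strictly between 21/2 and 17.
Among integers, the simplest (lowest birthday = smallest |n|; 0 is born on day 0, +-n on day n) is 11.
No non-integer in the interval can be simpler: if x is a non-integer in the interval, then floor(x) or ceil(x) also lies in the interval (the interval contains an integer), and both are proper prefixes of x's sign expansion, i.e. born earlier. So the game value is 11.
Game value = 11

11


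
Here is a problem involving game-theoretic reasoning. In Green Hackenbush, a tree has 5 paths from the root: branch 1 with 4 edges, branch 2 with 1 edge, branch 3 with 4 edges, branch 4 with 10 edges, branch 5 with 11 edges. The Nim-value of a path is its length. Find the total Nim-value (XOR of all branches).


The tree has 5 branches from the ground vertex.
In Green Hackenbush, the Nim-value of a simple path of length k is k.
Branch 1: length 4, Nim-value = 4
Branch 2: length 1, Nim-value = 1
Branch 3: length 4, Nim-value = 4
Branch 4: length 10, Nim-value = 10
Branch 5: length 11, Nim-value = 11
Total Nim-value = XOR of all branch values:
0 XOR 4 = 4
4 XOR 1 = 5
5 XOR 4 = 1
1 XOR 10 = 11
11 XOR 11 = 0
Nim-value of the tree = 0

0


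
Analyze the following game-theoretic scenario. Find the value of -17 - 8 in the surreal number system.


x = -17, y = 8
x - y = -17 - 8 = -25

-25


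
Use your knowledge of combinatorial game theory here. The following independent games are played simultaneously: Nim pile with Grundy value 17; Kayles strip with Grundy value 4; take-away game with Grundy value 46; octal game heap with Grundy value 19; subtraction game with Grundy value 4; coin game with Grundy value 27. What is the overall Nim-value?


By the Sprague-Grundy theorem, the Grundy value of a sum of games is the XOR of individual Grundy values.
Nim pile: Grundy value = 17. Running XOR: 0 XOR 17 = 17
Kayles strip: Grundy value = 4. Running XOR: 17 XOR 4 = 21
take-away game: Grundy value = 46. Running XOR: 21 XOR 46 = 59
octal game heap: Grundy value = 19. Running XOR: 59 XOR 19 = 40
subtraction game: Grundy value = 4. Running XOR: 40 XOR 4 = 44
coin game: Grundy value = 27. Running XOR: 44 XOR 27 = 55
The combined Grundy value is 55.

55


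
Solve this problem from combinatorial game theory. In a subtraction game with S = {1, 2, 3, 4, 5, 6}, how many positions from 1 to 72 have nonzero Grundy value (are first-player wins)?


Subtraction set S = {1, 2, 3, 4, 5, 6}, so G(n) = n mod 7.
G(n) = 0 when n is a multiple of 7.
Multiples of 7 in [1, 72]: 10
N-positions (nonzero Grundy) = 72 - 10 = 62

62


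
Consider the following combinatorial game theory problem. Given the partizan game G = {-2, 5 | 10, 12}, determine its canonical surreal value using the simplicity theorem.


Left options: {-2, 5}, max = 5
Right options: {10, 12}, min = 10
All options are numbers and max(Left) < min(Right), so by the simplicity theorem the value is the simplest (earliest-born) number strictly between 5 and 10.
Integers 6 through 9 all lie strictly between 5 and 10.
Among integers, the simplest (lowest birthday = smallest |n|; 0 is born on day 0, +-n on day n) is 6.
No non-integer in the interval can be simpler: if x is a non-integer in the interval, then floor(x) or ceil(x) also lies in the interval (the interval contains an integer), and both are proper prefixes of x's sign expansion, i.e. born earlier. So the game value is 6.
Game value = 6

6


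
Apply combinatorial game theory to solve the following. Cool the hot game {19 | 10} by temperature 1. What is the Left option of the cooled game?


Original game: {19 | 10} (a switch {a | b} with a > b).
Cooling by t (for t below the temperature (a - b)/2 = 9/2) taxes each move by t: {a | b} cooled by t is {a - t | b + t}.
Cooling amount: t = 1
Cooled Left option: 19 - 1 = 18
Cooled Right option: 10 + 1 = 11
Cooled game: {18 | 11}
Left option = 18

18


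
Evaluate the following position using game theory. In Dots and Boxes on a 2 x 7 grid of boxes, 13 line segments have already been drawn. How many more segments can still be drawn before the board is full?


Grid: 2 x 7 boxes, i.e. 3 rows and 8 columns of dots.
Horizontal edges: (rows + 1) * cols = 3 * 7 = 21
Vertical edges: rows * (cols + 1) = 2 * 8 = 16
Total edges: 21 + 16 = 37
Edges drawn: 13
Remaining: 37 - 13 = 24

24


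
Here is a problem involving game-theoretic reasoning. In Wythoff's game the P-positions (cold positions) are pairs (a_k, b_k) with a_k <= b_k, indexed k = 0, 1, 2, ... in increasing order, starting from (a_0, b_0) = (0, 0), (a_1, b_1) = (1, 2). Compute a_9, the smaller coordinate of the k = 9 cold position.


By Wythoff's theorem, a_k = floor(k * phi) and b_k = floor(k * phi^2) = a_k + k, where phi = (1 + sqrt(5))/2 is the golden ratio.
phi = (1 + sqrt(5))/2 = 1.618034
k = 9
k * phi = 9 * 1.618034 = 14.562306
a_9 = floor(k * phi) = 14

14


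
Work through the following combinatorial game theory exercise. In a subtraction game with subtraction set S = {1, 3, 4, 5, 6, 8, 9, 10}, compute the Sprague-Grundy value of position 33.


The subtraction set is S = {1, 3, 4, 5, 6, 8, 9, 10}.
G(k) = mex{ G(k - s) : s in S, s <= k }. We compute iteratively: G(0) = 0.
G(1) = mex({0}) = 1
G(2) = mex({1}) = 0
G(3) = mex({0}) = 1
G(4) = mex({0, 1}) = 2
G(5) = mex({0, 1, 2}) = 3
G(6) = mex({0, 1, 3}) = 2
G(7) = mex({0, 1, 2}) = 3
G(8) = mex({0, 1, 2, 3}) = 4
G(9) = mex({0, 1, 2, 3, 4}) = 5
G(10) = mex({0, 1, 2, 3, 5}) = 4
G(11) = mex({0, 1, 2, 3, 4}) = 5
G(12) = mex({0, 1, 2, 3, 4, 5}) = 6
G(13) = mex({1, 2, 3, 4, 5, 6}) = 0
G(14) = mex({0, 2, 3, 4, 5}) = 1
G(15) = mex({1, 2, 3, 4, 5, 6}) = 0
G(16) = mex({0, 2, 3, 4, 5, 6}) = 1
G(17) = mex({0, 1, 3, 4, 5, 6}) = 2
G(18) = mex({0, 1, 2, 4, 5, 6}) = 3
G(19) = mex({0, 1, 3, 4, 5}) = 2
G(20) = mex({0, 1, 2, 4, 5, 6}) = 3
G(21) = mex({0, 1, 2, 3, 5, 6}) = 4
G(22) = mex({0, 1, 2, 3, 4, 6}) = 5
Observe that G(13)..G(22) = 0, 1, 0, 1, 2, 3, 2, 3, 4, 5 repeats G(0)..G(9) = 0, 1, 0, 1, 2, 3, 2, 3, 4, 5.
For k >= max(S) = 10, G(k) is determined by the previous 10 values G(k-10)..G(k-1); a window of 10 consecutive values has recurred shifted by 13, so by induction G(k + 13) = G(k) for all k >= 0: the sequence is periodic from the start with period 13.
One period: G(0..12) = 0, 1, 0, 1, 2, 3, 2, 3, 4, 5, 4, 5, 6.
33 mod 13 = 7, so G(33) = G(7) = 3.

3


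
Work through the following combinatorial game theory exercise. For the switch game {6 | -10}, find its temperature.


The game is {6 | -10}, a switch {a | b} with numbers a > b.
Cooling {a | b} by t gives {a - t | b + t}, which stops being hot when a - t = b + t, i.e. at t = (a - b)/2. So the temperature of a switch is (a - b)/2.
Temperature = (Left option - Right option) / 2
= (6 - (-10)) / 2
= 16 / 2
= 8

8


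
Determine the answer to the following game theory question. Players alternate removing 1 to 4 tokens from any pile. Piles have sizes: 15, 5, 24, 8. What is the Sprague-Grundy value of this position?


Subtraction set: {1, 2, 3, 4}
For this subtraction set, G(n) = n mod 5 (period = max + 1 = 5).
Pile 1 (size 15): G(15) = 15 mod 5 = 0
Pile 2 (size 5): G(5) = 5 mod 5 = 0
Pile 3 (size 24): G(24) = 24 mod 5 = 4
Pile 4 (size 8): G(8) = 8 mod 5 = 3
Total Grundy value = XOR of all: 0 XOR 0 XOR 4 XOR 3 = 7

7


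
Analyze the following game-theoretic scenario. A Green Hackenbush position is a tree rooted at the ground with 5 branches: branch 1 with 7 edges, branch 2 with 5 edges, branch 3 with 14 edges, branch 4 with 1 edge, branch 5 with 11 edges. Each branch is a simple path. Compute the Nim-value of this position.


The tree has 5 branches from the ground vertex.
In Green Hackenbush, the Nim-value of a simple path of length k is k.
Branch 1: length 7, Nim-value = 7
Branch 2: length 5, Nim-value = 5
Branch 3: length 14, Nim-value = 14
Branch 4: length 1, Nim-value = 1
Branch 5: length 11, Nim-value = 11
Total Nim-value = XOR of all branch values:
0 XOR 7 = 7
7 XOR 5 = 2
2 XOR 14 = 12
12 XOR 1 = 13
13 XOR 11 = 6
Nim-value of the tree = 6

6


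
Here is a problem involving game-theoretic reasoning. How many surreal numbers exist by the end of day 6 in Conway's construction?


Day 0: {|} = 0 is born. Count = 1.
Day n: the number of surreal numbers born by day n is 2^(n+1) - 1.
By day 0: 2^1 - 1 = 1
By day 1: 2^2 - 1 = 3
By day 2: 2^3 - 1 = 7
By day 3: 2^4 - 1 = 15
By day 4: 2^5 - 1 = 31
By day 5: 2^6 - 1 = 63
By day 6: 2^7 - 1 = 127
By day 6: 127 surreal numbers.

127


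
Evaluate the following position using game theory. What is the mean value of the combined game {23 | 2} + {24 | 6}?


G1 = {23 | 2}, G2 = {24 | 6}
Each is a switch {a | b} with numbers a > b; its mean value is (a + b)/2, and mean value is additive over game sums: m(G1 + G2) = m(G1) + m(G2).
Mean of G1 = (23 + (2))/2 = 25/2 = 25/2
Mean of G2 = (24 + (6))/2 = 30/2 = 15
Mean of G1 + G2 = 25/2 + 15 = 55/2

55/2


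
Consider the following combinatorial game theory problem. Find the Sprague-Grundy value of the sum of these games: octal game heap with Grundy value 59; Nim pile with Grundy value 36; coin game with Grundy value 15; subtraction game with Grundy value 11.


By the Sprague-Grundy theorem, the Grundy value of a sum of games is the XOR of individual Grundy values.
octal game heap: Grundy value = 59. Running XOR: 0 XOR 59 = 59
Nim pile: Grundy value = 36. Running XOR: 59 XOR 36 = 31
coin game: Grundy value = 15. Running XOR: 31 XOR 15 = 16
subtraction game: Grundy value = 11. Running XOR: 16 XOR 11 = 27
The combined Grundy value is 27.

27


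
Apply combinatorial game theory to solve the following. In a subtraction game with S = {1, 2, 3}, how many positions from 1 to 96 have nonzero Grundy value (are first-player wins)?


Subtraction set S = {1, 2, 3}, so G(n) = n mod 4.
G(n) = 0 when n is a multiple of 4.
Multiples of 4 in [1, 96]: 24
N-positions (nonzero Grundy) = 96 - 24 = 72

72


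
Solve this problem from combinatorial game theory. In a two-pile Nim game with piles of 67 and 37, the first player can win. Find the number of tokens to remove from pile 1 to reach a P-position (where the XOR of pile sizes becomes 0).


Piles: 67 and 37
Current XOR: 67 XOR 37 = 102 (non-zero, so this is an N-position).
To make the XOR zero, we need to find a move that balances the piles.
For pile 1 (size 67): target = 67 XOR 102 = 37
We reduce pile 1 from 67 to 37.
Tokens removed: 67 - 37 = 30
Verification: 37 XOR 37 = 0

30


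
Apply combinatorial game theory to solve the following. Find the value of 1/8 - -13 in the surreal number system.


x = 1/8, y = -13
Converting to common denominator: 8
x = 1/8, y = -104/8
x - y = 1/8 - -13 = 105/8

105/8


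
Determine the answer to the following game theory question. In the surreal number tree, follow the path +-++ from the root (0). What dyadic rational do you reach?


Sign expansion: +-++
Rule: track bounds (lo, hi), initially (-inf, +inf). On '+', the current value becomes lo and we move to the simplest number in (value, hi): value + 1 if hi = +inf, otherwise the midpoint (value + hi)/2. On '-', the current value becomes hi and we move to value - 1 if lo = -inf, otherwise the midpoint (lo + value)/2.
Start at 0.
Step 1: sign = +, move right. Bounds: (0, +inf). Value = 1
Step 2: sign = -, move left. Bounds: (0, 1). Value = 1/2
Step 3: sign = +, move right. Bounds: (1/2, 1). Value = 3/4
Step 4: sign = +, move right. Bounds: (3/4, 1). Value = 7/8
The surreal number with sign expansion +-++ is 7/8.

7/8


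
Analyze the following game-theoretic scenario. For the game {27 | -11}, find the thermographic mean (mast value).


Game = {27 | -11}, a switch {a | b} with numbers a > b.
Its thermograph has left wall a - t and right wall b + t, which meet at t = (a - b)/2, where both equal (a + b)/2. So the mast (mean value) is at (a + b)/2.
Mean = (27 + (-11))/2 = 16/2 = 8

8


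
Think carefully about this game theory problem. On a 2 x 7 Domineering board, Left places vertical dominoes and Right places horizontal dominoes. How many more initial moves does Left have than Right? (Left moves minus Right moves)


Board is 2 x 7 (rows x cols).
Left (vertical) placements: (rows-1) * cols = 1 * 7 = 7
Right (horizontal) placements: rows * (cols-1) = 2 * 6 = 12
Advantage = Left - Right = 7 - 12 = -5

-5


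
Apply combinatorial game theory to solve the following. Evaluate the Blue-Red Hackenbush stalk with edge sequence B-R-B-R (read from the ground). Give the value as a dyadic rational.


Edges (from ground): B-R-B-R
By Berlekamp's sign-expansion rule, a Blue-Red Hackenbush stalk has the value of the surreal number whose sign sequence is the edge sequence with B -> + and R -> -.
Sign sequence: +-+-
Trace the sign expansion in the surreal number tree, starting from 0:
Edge 1: B (sign +) -> bounds (0, +inf), value = 1
Edge 2: R (sign -) -> bounds (0, 1), value = 1/2
Edge 3: B (sign +) -> bounds (1/2, 1), value = 3/4
Edge 4: R (sign -) -> bounds (1/2, 3/4), value = 5/8
Game value = 5/8

5/8


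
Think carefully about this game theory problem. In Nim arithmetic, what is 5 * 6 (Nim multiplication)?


Nim multiplication is bilinear over XOR: (u XOR v) * w = (u*w) XOR (v*w).
So we split each operand into its bit components and XOR the pairwise Nim products.
5 = 1 + 4 (as XOR of powers of 2).
6 = 2 + 4 (as XOR of powers of 2).
Using the standard Nim-product table on single bits:
  2*2 = 3,   2*4 = 8,   2*8 = 12,
  4*4 = 6,   4*8 = 11,  8*8 = 13,
and  1*x = x (identity), k*l = l*k (commutative).
Pairwise Nim products:
  1 * 2 = 2
  1 * 4 = 4
  4 * 2 = 8
  4 * 4 = 6
XOR them: 2 XOR 4 XOR 8 XOR 6 = 8.
Result: 5 * 6 = 8 (in Nim).

8


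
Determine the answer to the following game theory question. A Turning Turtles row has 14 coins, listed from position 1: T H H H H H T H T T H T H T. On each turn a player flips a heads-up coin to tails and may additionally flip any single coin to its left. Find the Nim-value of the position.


Coins: T H H H H H T H T T H T H T
Key fact: a single head at position k behaves exactly like a Nim heap of size k (turning it to T and optionally flipping a coin at j < k corresponds to moving the heap from k to j, or to 0), and heads combine as a disjunctive sum (two heads at the same place would cancel, matching j XOR j = 0). So the Nim-value is the XOR of the 1-indexed positions of the heads.
Face-up positions (1-indexed): [2, 3, 4, 5, 6, 8, 11, 13]
XOR 0 with 2: 0 XOR 2 = 2
XOR 2 with 3: 2 XOR 3 = 1
XOR 1 with 4: 1 XOR 4 = 5
XOR 5 with 5: 5 XOR 5 = 0
XOR 0 with 6: 0 XOR 6 = 6
XOR 6 with 8: 6 XOR 8 = 14
XOR 14 with 11: 14 XOR 11 = 5
XOR 5 with 13: 5 XOR 13 = 8
Nim-value = 8

8


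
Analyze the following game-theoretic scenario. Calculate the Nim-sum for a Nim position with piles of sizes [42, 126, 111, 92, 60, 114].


We need the XOR (exclusive or) of all pile sizes.
After XOR-ing pile 1 (size 42): 0 XOR 42 = 42
After XOR-ing pile 2 (size 126): 42 XOR 126 = 84
After XOR-ing pile 3 (size 111): 84 XOR 111 = 59
After XOR-ing pile 4 (size 92): 59 XOR 92 = 103
After XOR-ing pile 5 (size 60): 103 XOR 60 = 91
After XOR-ing pile 6 (size 114): 91 XOR 114 = 41
The Nim-value of this position is 41.

41


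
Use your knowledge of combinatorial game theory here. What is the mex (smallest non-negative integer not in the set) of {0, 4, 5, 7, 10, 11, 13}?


Set = {0, 4, 5, 7, 10, 11, 13}
0 is in the set.
1 is NOT in the set. This is the mex.
mex = 1

1


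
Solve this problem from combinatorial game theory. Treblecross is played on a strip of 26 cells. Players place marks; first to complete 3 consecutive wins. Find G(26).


Treblecross: place X on empty cells; 3-in-a-row wins.
Playing within two cells of an existing X lets the opponent win at once, so sensible play treats the cells i-2..i+2 around each X as dead. The player left with no safe cell loses, so this is a normal-play take-away game on strips of safe cells.
Placing X at cell i (0-indexed) of a strip of k safe cells leaves independent strips of sizes max(0, i-2) and max(0, k-i-3). Hence G(k) = mex{ G(max(0,i-2)) XOR G(max(0,k-i-3)) : 0 <= i < k }, with G(0) = 0.
G(1): splits (0,0):0^0=0 -> mex({0}) = 1
G(2): splits (0,0):0^0=0 -> mex({0}) = 1
G(3): splits (0,0):0^0=0 -> mex({0}) = 1
G(4): splits (0,1):0^1=1 (0,0):0^0=0 -> mex({0, 1}) = 2
G(5): splits (0,2):0^1=1 (0,1):0^1=1 (0,0):0^0=0 -> mex({0, 1}) = 2
G(6) = mex({1}) = 0
G(7) = mex({0, 1, 2}) = 3
G(8) = mex({0, 1, 2}) = 3
G(9) = mex({0, 2}) = 1
G(10) = mex({0, 2, 3}) = 1
G(11) = mex({0, 3}) = 1
G(12) = mex({1, 3}) = 0
G(13) = mex({0, 1, 2, 3}) = 4
G(14) = mex({0, 1, 2}) = 3
G(15) = mex({0, 1, 2}) = 3
G(16) = mex({0, 1, 2, 4}) = 3
G(17) = mex({0, 1, 3, 4}) = 2
G(18) = mex({0, 1, 3, 4}) = 2
G(19) = mex({0, 1, 3, 5}) = 2
G(20) = mex({0, 1, 2, 3, 5}) = 4
G(21) = mex({0, 1, 2, 3, 5}) = 4
G(22) = mex({1, 2, 6}) = 0
G(23) = mex({0, 1, 2, 3, 4, 6}) = 5
G(24) = mex({0, 1, 2, 3, 4}) = 5
G(25) = mex({0, 1, 3, 4, 7}) = 2
G(26) = mex({0, 1, 3, 4, 5, 7}) = 2
Therefore G(26) = 2.

2


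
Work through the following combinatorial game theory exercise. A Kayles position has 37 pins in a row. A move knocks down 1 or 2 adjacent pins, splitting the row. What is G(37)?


Kayles: a move removes 1 or 2 adjacent pins from a contiguous row.
Removing pins from a row of k leaves two independent rows (a, b) with a + b = k - 1 (one pin) or a + b = k - 2 (two pins); an end removal gives a = 0.
By Sprague-Grundy, G(k) = mex{ G(a) XOR G(b) } over all these splits. G(0) = 0.
G(1): splits (0,0):0^0=0 -> mex({0}) = 1
G(2): splits (0,1):0^1=1 (0,0):0^0=0 -> mex({0, 1}) = 2
G(3): splits (0,2):0^2=2 (1,1):1^1=0 (0,1):0^1=1 -> mex({0, 1, 2}) = 3
G(4): splits (0,3):0^3=3 (1,2):1^2=3 (0,2):0^2=2 (1,1):1^1=0 -> mex({0, 2, 3}) = 1
G(5): splits (0,4):0^1=1 (1,3):1^3=2 (2,2):2^2=0 (0,3):0^3=3 (1,2):1^2=3 -> mex({0, 1, 2, 3}) = 4
G(6) = mex({0, 1, 2, 4}) = 3
G(7) = mex({0, 1, 3, 4, 5}) = 2
G(8) = mex({0, 2, 3, 5, 6}) = 1
G(9) = mex({0, 1, 2, 3, 6, 7}) = 4
G(10) = mex({0, 1, 3, 4, 5, 7}) = 2
G(11) = mex({0, 1, 2, 3, 4, 5}) = 6
G(12) = mex({0, 1, 2, 3, 5, 6, 7}) = 4
G(13) = mex({0, 2, 3, 4, 6, 7}) = 1
G(14) = mex({0, 1, 4, 5, 6, 7}) = 2
G(15) = mex({0, 1, 2, 3, 4, 5, 6}) = 7
G(16) = mex({0, 2, 3, 5, 6, 7}) = 1
G(17) = mex({0, 1, 2, 3, 5, 6, 7}) = 4
G(18) = mex({0, 1, 2, 4, 5, 6}) = 3
G(19) = mex({0, 1, 3, 4, 5, 7}) = 2
G(20) = mex({0, 2, 3, 4, 5, 6, 7}) = 1
G(21) = mex({0, 1, 2, 3, 5, 6, 7}) = 4
G(22) = mex({0, 1, 2, 3, 4, 5, 7}) = 6
G(23) = mex({0, 1, 2, 3, 4, 5, 6}) = 7
G(24) = mex({0, 1, 2, 3, 5, 6, 7}) = 4
G(25) = mex({0, 2, 3, 4, 6, 7}) = 1
G(26) = mex({0, 1, 3, 4, 5, 6, 7}) = 2
G(27) = mex({0, 1, 2, 3, 4, 5, 6, 7}) = 8
G(28) = mex({0, 1, 2, 3, 4, 6, 7, 8}) = 5
G(29) = mex({0, 1, 2, 3, 5, 6, 7, 8, 9}) = 4
G(30) = mex({0, 1, 2, 3, 4, 5, 6, 9, 10}) = 7
G(31) = mex({0, 1, 3, 4, 5, 7, 10, 11}) = 2
G(32) = mex({0, 2, 3, 4, 5, 6, 7, 9, 11}) = 1
G(33) = mex({0, 1, 2, 3, 4, 5, 6, 7, 9, 12}) = 8
G(34) = mex({0, 1, 2, 3, 4, 5, 7, 8, 11, 12}) = 6
G(35) = mex({0, 1, 2, 3, 4, 5, 6, 8, 9, 10, 11}) = 7
G(36) = mex({0, 1, 2, 3, 5, 6, 7, 9, 10}) = 4
G(37) = mex({0, 2, 3, 4, 6, 7, 9, 10, 11, 12}) = 1
Therefore G(37) = 1.

1


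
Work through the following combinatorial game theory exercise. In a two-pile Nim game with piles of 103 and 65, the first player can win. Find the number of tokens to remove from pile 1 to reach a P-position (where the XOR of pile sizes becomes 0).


Piles: 103 and 65
Current XOR: 103 XOR 65 = 38 (non-zero, so this is an N-position).
To make the XOR zero, we need to find a move that balances the piles.
For pile 1 (size 103): target = 103 XOR 38 = 65
We reduce pile 1 from 103 to 65.
Tokens removed: 103 - 65 = 38
Verification: 65 XOR 65 = 0

38


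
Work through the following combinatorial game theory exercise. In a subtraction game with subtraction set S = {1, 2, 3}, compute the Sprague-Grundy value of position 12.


The subtraction set is S = {1, 2, 3}.
G(k) = mex{ G(k - s) : s in S, s <= k }. We compute iteratively: G(0) = 0.
G(1) = mex({0}) = 1
G(2) = mex({0, 1}) = 2
G(3) = mex({0, 1, 2}) = 3
G(4) = mex({1, 2, 3}) = 0
G(5) = mex({0, 2, 3}) = 1
G(6) = mex({0, 1, 3}) = 2
Observe that G(4)..G(6) = 0, 1, 2 repeats G(0)..G(2) = 0, 1, 2.
For k >= max(S) = 3, G(k) is determined by the previous 3 values G(k-3)..G(k-1); a window of 3 consecutive values has recurred shifted by 4, so by induction G(k + 4) = G(k) for all k >= 0: the sequence is periodic from the start with period 4.
One period: G(0..3) = 0, 1, 2, 3.
12 mod 4 = 0, so G(12) = G(0) = 0.

0


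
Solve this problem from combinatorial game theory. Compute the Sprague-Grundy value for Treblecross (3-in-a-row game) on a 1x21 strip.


Treblecross: place X on empty cells; 3-in-a-row wins.
Playing within two cells of an existing X lets the opponent win at once, so sensible play treats the cells i-2..i+2 around each X as dead. The player left with no safe cell loses, so this is a normal-play take-away game on strips of safe cells.
Placing X at cell i (0-indexed) of a strip of k safe cells leaves independent strips of sizes max(0, i-2) and max(0, k-i-3). Hence G(k) = mex{ G(max(0,i-2)) XOR G(max(0,k-i-3)) : 0 <= i < k }, with G(0) = 0.
G(1): splits (0,0):0^0=0 -> mex({0}) = 1
G(2): splits (0,0):0^0=0 -> mex({0}) = 1
G(3): splits (0,0):0^0=0 -> mex({0}) = 1
G(4): splits (0,1):0^1=1 (0,0):0^0=0 -> mex({0, 1}) = 2
G(5): splits (0,2):0^1=1 (0,1):0^1=1 (0,0):0^0=0 -> mex({0, 1}) = 2
G(6) = mex({1}) = 0
G(7) = mex({0, 1, 2}) = 3
G(8) = mex({0, 1, 2}) = 3
G(9) = mex({0, 2}) = 1
G(10) = mex({0, 2, 3}) = 1
G(11) = mex({0, 3}) = 1
G(12) = mex({1, 3}) = 0
G(13) = mex({0, 1, 2, 3}) = 4
G(14) = mex({0, 1, 2}) = 3
G(15) = mex({0, 1, 2}) = 3
G(16) = mex({0, 1, 2, 4}) = 3
G(17) = mex({0, 1, 3, 4}) = 2
G(18) = mex({0, 1, 3, 4}) = 2
G(19) = mex({0, 1, 3, 5}) = 2
G(20) = mex({0, 1, 2, 3, 5}) = 4
G(21) = mex({0, 1, 2, 3, 5}) = 4
Therefore G(21) = 4.

4
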